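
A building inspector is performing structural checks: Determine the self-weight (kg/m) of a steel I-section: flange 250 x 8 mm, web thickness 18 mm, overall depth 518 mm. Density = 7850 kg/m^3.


A_flanges = 2 * 250 * 8 = 4000 mm^2
A_web = (518 - 2 * 8) * 18 = 9036 mm^2
A_total = 4000 + 9036 = 13036 mm^2 = 0.013036 m^2
Weight = rho * A = 7850 * 0.013036 = 102.3326 kg/m

102.3326 kg/m


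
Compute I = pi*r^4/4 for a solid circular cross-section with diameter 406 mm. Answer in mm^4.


r = d / 2 = 406 / 2 = 203.0 mm
I = pi * r^4 / 4 = pi * 203.0^4 / 4
= 1333748773.37 mm^4

1333748773.37 mm^4


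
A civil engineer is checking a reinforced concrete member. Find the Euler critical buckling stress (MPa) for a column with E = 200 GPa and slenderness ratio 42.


sigma_cr = pi^2 * E / lambda^2
= 9.8696 * 200000.0 / 42^2
= 9.8696 * 200000.0 / 1764
= 1119.0028 MPa

1119.0028 MPa


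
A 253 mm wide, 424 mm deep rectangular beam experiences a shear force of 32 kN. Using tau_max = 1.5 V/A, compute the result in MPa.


A = b * h = 253 * 424 = 107272 mm^2
V = 32 kN = 32000.0 N
tau_max = 1.5 * V / A = 1.5 * 32000.0 / 107272
= 0.4475 MPa

0.4475 MPa


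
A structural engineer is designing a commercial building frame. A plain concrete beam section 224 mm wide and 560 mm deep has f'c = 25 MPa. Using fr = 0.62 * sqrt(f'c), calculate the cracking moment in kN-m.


fr = 0.62 * sqrt(25) = 0.62 * 5.0 = 3.1 MPa
I = 224 * 560^3 / 12 = 3278165333.33 mm^4
y_t = 280.0 mm
M_cr = fr * I / y_t = 3.1 * 3278165333.33 / 280.0 N-mm
= 36.294 kN-m

36.294 kN-m


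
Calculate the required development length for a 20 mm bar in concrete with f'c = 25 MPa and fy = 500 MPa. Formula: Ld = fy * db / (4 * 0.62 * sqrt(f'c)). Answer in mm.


Ld = (fy * db) / (4 * 0.62 * sqrt(f'c))
= (500 * 20) / (4 * 0.62 * sqrt(25))
= 10000 / 12.4
= 806.45 mm

806.45 mm


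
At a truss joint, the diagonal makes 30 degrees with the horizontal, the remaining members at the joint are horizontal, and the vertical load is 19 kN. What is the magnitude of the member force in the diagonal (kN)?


At the joint, only the diagonal has a vertical component, so vertical equilibrium gives:
F * sin(30) = 19
F = 19 / sin(30)
= 19 / 0.5
= 38.0 kN

38.0 kN


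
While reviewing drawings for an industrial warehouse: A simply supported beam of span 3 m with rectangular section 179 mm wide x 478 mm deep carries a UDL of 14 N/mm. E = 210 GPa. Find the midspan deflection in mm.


I = 179 * 478^3 / 12 = 1629129000.67 mm^4
L = 3000.0 mm, w = 14 N/mm, E = 210000.0 MPa
delta = 5 * w * L^4 / (384 * E * I)
= 5 * 14 * 3000.0^4 / (384 * 210000.0 * 1629129000.67)
= 0.0432 mm

0.0432 mm


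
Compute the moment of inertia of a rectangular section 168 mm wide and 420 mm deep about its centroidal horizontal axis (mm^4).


I = b * h^3 / 12
= 168 * 420^3 / 12
= 168 * 74088000 / 12
= 1037232000.0 mm^4

1037232000.0 mm^4


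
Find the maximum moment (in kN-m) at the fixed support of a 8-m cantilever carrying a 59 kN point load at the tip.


For a cantilever with a point load at the free end:
M_max = P * L = 59 * 8 = 472 kN-m

472 kN-m


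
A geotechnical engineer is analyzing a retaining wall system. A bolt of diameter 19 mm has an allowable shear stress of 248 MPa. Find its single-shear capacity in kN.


A = pi * d^2 / 4 = pi * 19^2 / 4 = 283.5287 mm^2
V = f_v * A / 1000 = 248 * 283.5287 / 1000
= 70.3151 kN

70.3151 kN


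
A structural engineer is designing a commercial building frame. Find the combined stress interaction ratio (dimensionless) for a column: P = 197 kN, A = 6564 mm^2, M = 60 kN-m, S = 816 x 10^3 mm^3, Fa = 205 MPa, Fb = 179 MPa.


f_a = P / A = 197000.0 / 6564 = 30.0122 MPa
f_b = M / S = 60000000.0 / 816000.0 = 73.5294 MPa
Ratio = f_a / Fa + f_b / Fb
= 30.0122 / 205 + 73.5294 / 179
= 0.5572 (dimensionless)

0.5572 (dimensionless)


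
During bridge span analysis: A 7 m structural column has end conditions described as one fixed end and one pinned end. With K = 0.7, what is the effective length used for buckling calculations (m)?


L_eff = K * L
= 0.7 * 7
= 4.9 m

4.9 m


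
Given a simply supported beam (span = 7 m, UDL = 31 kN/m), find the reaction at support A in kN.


Total load = w * L = 31 * 7 = 217 kN
By symmetry, each reaction R = total / 2 = 217 / 2 = 108.5 kN

108.5 kN


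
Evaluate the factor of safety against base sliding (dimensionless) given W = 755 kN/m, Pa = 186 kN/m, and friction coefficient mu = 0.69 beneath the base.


Resisting force = mu * W = 0.69 * 755 = 520.95 kN/m
FOS = Resisting / Driving = 520.95 / 186
= 2.8008 (dimensionless)

2.8008 (dimensionless)


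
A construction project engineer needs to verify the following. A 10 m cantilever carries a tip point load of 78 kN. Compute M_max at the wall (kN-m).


For a cantilever with a point load at the free end:
M_max = P * L = 78 * 10 = 780 kN-m

780 kN-m


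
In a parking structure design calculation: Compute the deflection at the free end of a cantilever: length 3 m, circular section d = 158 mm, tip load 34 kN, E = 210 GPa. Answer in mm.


I = pi * d^4 / 64 = pi * 158^4 / 64 = 30591322.08 mm^4
L = 3000.0 mm, P = 34000.0 N, E = 210000.0 MPa
delta = P * L^3 / (3 * E * I)
= 34000.0 * 3000.0^3 / (3 * 210000.0 * 30591322.08)
= 47.6326 mm

47.6326 mm


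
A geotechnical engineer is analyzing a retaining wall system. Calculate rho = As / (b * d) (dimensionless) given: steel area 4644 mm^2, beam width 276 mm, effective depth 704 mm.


rho = As / (b * d)
= 4644 / (276 * 704)
= 4644 / 194304
= 0.023901 (dimensionless)

0.023901 (dimensionless)


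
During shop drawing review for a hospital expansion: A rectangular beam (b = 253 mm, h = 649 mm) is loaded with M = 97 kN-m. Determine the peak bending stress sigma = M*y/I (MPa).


I = b * h^3 / 12 = 253 * 649^3 / 12 = 5763328383.08 mm^4
y = h / 2 = 649 / 2 = 324.5 mm
M = 97 kN-m = 97000000.0 N-mm
sigma = M * y / I = 97000000.0 * 324.5 / 5763328383.08
= 5.46 MPa

5.46 MPa


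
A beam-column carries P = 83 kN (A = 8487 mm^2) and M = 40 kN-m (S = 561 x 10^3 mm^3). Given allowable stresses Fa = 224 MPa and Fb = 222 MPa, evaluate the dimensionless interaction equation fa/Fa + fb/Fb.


f_a = P / A = 83000.0 / 8487 = 9.7797 MPa
f_b = M / S = 40000000.0 / 561000.0 = 71.3012 MPa
Ratio = f_a / Fa + f_b / Fb
= 9.7797 / 224 + 71.3012 / 222
= 0.3648 (dimensionless)

0.3648 (dimensionless)


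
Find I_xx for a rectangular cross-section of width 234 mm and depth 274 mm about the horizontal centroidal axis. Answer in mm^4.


I = b * h^3 / 12
= 234 * 274^3 / 12
= 234 * 20570824 / 12
= 401131068.0 mm^4

401131068.0 mm^4


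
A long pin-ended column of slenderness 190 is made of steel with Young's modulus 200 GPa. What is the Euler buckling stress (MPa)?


sigma_cr = pi^2 * E / lambda^2
= 9.8696 * 200000.0 / 190^2
= 9.8696 * 200000.0 / 36100
= 54.6792 MPa

54.6792 MPa


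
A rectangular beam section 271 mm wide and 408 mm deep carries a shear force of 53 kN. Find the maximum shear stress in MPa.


A = b * h = 271 * 408 = 110568 mm^2
V = 53 kN = 53000.0 N
tau_max = 1.5 * V / A = 1.5 * 53000.0 / 110568
= 0.719 MPa

0.719 MPa


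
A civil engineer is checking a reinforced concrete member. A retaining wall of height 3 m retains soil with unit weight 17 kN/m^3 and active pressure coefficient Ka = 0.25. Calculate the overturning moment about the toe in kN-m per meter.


Pa = 0.5 * Ka * gamma * H^2
= 0.5 * 0.25 * 17 * 3^2
= 19.125 kN/m
Arm = H / 3 = 3 / 3 = 1.0 m
Mo = Pa * arm = Pa * H / 3 = 19.125 * 3 / 3 = 19.125 kN-m/m

19.125 kN-m/m


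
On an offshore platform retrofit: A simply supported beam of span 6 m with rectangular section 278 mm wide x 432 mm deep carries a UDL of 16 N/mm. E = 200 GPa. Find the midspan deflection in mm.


I = 278 * 432^3 / 12 = 1867732992.0 mm^4
L = 6000.0 mm, w = 16 N/mm, E = 200000.0 MPa
delta = 5 * w * L^4 / (384 * E * I)
= 5 * 16 * 6000.0^4 / (384 * 200000.0 * 1867732992.0)
= 0.7228 mm

0.7228 mm


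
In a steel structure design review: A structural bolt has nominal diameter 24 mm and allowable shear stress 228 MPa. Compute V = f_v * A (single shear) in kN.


A = pi * d^2 / 4 = pi * 24^2 / 4 = 452.3893 mm^2
V = f_v * A / 1000 = 228 * 452.3893 / 1000
= 103.1448 kN

103.1448 kN


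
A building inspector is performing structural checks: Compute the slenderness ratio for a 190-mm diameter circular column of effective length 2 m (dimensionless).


Radius of gyration r = d / 4 = 190 / 4 = 47.5 mm
L_eff = 2000.0 mm
Slenderness ratio = L / r = 2000.0 / 47.5 = 42.11 (dimensionless)

42.11 (dimensionless)


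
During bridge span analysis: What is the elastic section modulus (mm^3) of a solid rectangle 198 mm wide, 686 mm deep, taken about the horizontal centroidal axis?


S = b * h^2 / 6
= 198 * 686^2 / 6
= 198 * 470596 / 6
= 15529668.0 mm^3

15529668.0 mm^3


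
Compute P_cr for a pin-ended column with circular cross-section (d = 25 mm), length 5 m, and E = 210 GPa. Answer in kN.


I = pi * d^4 / 64 = 19174.76 mm^4
L = 5000.0 mm
P_cr = pi^2 * E * I / L^2
= 9.8696 * 210000.0 * 19174.76 / 5000.0^2
= 1589.68 N = 1.5897 kN

1.5897 kN


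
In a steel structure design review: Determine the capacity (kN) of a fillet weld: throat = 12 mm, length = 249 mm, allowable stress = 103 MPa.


Strength = throat * length * allowable stress
= 12 * 249 * 103 N
= 307764 N
= 307.76 kN

307.76 kN


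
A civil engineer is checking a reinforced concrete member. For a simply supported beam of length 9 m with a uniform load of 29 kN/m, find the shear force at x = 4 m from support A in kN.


R_A = w * L / 2 = 29 * 9 / 2 = 130.5 kN
V(x) = R_A - w * x = 130.5 - 29 * 4
= 14.5 kN

14.5 kN


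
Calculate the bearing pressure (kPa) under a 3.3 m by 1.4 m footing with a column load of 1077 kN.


A = 3.3 * 1.4 = 4.62 m^2
q = P / A = 1077 / 4.62
= 233.1169 kPa

233.1169 kPa


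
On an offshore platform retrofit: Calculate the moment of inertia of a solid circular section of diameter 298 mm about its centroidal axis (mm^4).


r = d / 2 = 298 / 2 = 149.0 mm
I = pi * r^4 / 4 = pi * 149.0^4 / 4
= 387110503.31 mm^4

387110503.31 mm^4


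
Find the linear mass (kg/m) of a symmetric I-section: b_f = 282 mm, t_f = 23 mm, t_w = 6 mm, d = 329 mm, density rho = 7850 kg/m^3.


A_flanges = 2 * 282 * 23 = 12972 mm^2
A_web = (329 - 2 * 23) * 6 = 1698 mm^2
A_total = 12972 + 1698 = 14670 mm^2 = 0.014670 m^2
Weight = rho * A = 7850 * 0.014670 = 115.1595 kg/m

115.1595 kg/m


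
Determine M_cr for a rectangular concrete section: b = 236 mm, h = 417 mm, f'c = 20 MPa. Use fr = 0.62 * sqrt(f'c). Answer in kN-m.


fr = 0.62 * sqrt(20) = 0.62 * 4.4721 = 2.7727 MPa
I = 236 * 417^3 / 12 = 1426063689.0 mm^4
y_t = 208.5 mm
M_cr = fr * I / y_t = 2.7727 * 1426063689.0 / 208.5 N-mm
= 18.9644 kN-m

18.9644 kN-m


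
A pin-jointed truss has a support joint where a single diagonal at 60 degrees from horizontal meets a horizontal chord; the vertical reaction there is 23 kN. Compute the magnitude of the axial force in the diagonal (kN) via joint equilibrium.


At the joint, only the diagonal has a vertical component, so vertical equilibrium gives:
F * sin(60) = 23
F = 23 / sin(60)
= 23 / 0.866025
= 26.56 kN

26.56 kN


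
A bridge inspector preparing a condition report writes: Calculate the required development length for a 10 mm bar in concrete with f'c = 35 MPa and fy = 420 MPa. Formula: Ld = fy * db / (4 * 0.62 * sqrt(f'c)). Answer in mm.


Ld = (fy * db) / (4 * 0.62 * sqrt(f'c))
= (420 * 10) / (4 * 0.62 * sqrt(35))
= 4200 / 14.6719
= 286.26 mm

286.26 mm


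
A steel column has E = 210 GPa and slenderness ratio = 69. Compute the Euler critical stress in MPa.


sigma_cr = pi^2 * E / lambda^2
= 9.8696 * 210000.0 / 69^2
= 9.8696 * 210000.0 / 4761
= 435.3323 MPa

435.3323 MPa


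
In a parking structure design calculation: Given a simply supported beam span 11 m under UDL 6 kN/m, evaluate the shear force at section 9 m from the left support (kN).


R_A = w * L / 2 = 6 * 11 / 2 = 33.0 kN
V(x) = R_A - w * x = 33.0 - 6 * 9
= -21.0 kN

-21.0 kN


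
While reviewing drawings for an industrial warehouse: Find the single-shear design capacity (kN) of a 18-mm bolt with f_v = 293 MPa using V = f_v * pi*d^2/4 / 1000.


A = pi * d^2 / 4 = pi * 18^2 / 4 = 254.469 mm^2
V = f_v * A / 1000 = 293 * 254.469 / 1000
= 74.5594 kN

74.5594 kN


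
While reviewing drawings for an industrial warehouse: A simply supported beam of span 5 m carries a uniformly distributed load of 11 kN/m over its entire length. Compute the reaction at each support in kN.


Total load = w * L = 11 * 5 = 55 kN
By symmetry, each reaction R = total / 2 = 55 / 2 = 27.5 kN

27.5 kN


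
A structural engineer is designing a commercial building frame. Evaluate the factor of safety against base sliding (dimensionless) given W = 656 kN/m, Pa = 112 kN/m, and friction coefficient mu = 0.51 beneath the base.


Resisting force = mu * W = 0.51 * 656 = 334.56 kN/m
FOS = Resisting / Driving = 334.56 / 112
= 2.9871 (dimensionless)

2.9871 (dimensionless)


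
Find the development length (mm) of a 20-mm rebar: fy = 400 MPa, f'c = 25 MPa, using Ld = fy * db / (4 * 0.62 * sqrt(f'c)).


Ld = (fy * db) / (4 * 0.62 * sqrt(f'c))
= (400 * 20) / (4 * 0.62 * sqrt(25))
= 8000 / 12.4
= 645.16 mm

645.16 mm


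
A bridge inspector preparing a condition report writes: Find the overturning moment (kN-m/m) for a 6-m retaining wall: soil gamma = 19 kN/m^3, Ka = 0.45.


Pa = 0.5 * Ka * gamma * H^2
= 0.5 * 0.45 * 19 * 6^2
= 153.9 kN/m
Arm = H / 3 = 6 / 3 = 2.0 m
Mo = Pa * arm = Pa * H / 3 = 153.9 * 6 / 3 = 307.8 kN-m/m

307.8 kN-m/m


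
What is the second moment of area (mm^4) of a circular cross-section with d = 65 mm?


r = d / 2 = 65 / 2 = 32.5 mm
I = pi * r^4 / 4 = pi * 32.5^4 / 4
= 876240.51 mm^4

876240.51 mm^4


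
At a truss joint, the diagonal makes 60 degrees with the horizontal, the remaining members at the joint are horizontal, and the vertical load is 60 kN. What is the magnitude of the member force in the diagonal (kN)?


At the joint, only the diagonal has a vertical component, so vertical equilibrium gives:
F * sin(60) = 60
F = 60 / sin(60)
= 60 / 0.866025
= 69.28 kN

69.28 kN


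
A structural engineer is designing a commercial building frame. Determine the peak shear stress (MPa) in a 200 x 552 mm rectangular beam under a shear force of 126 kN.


A = b * h = 200 * 552 = 110400 mm^2
V = 126 kN = 126000.0 N
tau_max = 1.5 * V / A = 1.5 * 126000.0 / 110400
= 1.712 MPa

1.712 MPa


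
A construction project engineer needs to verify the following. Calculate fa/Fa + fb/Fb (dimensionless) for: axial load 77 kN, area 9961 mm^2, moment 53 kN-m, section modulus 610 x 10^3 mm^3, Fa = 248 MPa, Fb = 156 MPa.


f_a = P / A = 77000.0 / 9961 = 7.7301 MPa
f_b = M / S = 53000000.0 / 610000.0 = 86.8852 MPa
Ratio = f_a / Fa + f_b / Fb
= 7.7301 / 248 + 86.8852 / 156
= 0.5881 (dimensionless)

0.5881 (dimensionless)


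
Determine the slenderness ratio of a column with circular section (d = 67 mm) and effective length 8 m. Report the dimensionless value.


Radius of gyration r = d / 4 = 67 / 4 = 16.75 mm
L_eff = 8000.0 mm
Slenderness ratio = L / r = 8000.0 / 16.75 = 477.61 (dimensionless)

477.61 (dimensionless)


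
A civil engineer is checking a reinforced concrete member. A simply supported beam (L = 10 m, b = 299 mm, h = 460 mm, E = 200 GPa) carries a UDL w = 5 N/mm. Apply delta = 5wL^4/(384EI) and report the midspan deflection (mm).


I = 299 * 460^3 / 12 = 2425288666.67 mm^4
L = 10000.0 mm, w = 5 N/mm, E = 200000.0 MPa
delta = 5 * w * L^4 / (384 * E * I)
= 5 * 5 * 10000.0^4 / (384 * 200000.0 * 2425288666.67)
= 1.3422 mm

1.3422 mm


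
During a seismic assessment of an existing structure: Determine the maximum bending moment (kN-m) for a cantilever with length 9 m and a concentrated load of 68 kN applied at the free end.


For a cantilever with a point load at the free end:
M_max = P * L = 68 * 9 = 612 kN-m

612 kN-m


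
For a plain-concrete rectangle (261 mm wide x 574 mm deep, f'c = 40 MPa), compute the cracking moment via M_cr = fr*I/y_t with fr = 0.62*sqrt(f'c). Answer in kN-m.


fr = 0.62 * sqrt(40) = 0.62 * 6.3246 = 3.9212 MPa
I = 261 * 574^3 / 12 = 4113343122.0 mm^4
y_t = 287.0 mm
M_cr = fr * I / y_t = 3.9212 * 4113343122.0 / 287.0 N-mm
= 56.1998 kN-m

56.1998 kN-m


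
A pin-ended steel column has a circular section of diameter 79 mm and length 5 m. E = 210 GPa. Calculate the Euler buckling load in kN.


I = pi * d^4 / 64 = 1911957.63 mm^4
L = 5000.0 mm
P_cr = pi^2 * E * I / L^2
= 9.8696 * 210000.0 * 1911957.63 / 5000.0^2
= 158510.23 N = 158.5102 kN

158.5102 kN


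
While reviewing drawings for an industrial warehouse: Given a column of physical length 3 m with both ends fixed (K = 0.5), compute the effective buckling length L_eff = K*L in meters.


L_eff = K * L
= 0.5 * 3
= 1.5 m

1.5 m


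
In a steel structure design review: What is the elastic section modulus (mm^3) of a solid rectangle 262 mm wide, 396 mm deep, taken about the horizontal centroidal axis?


S = b * h^2 / 6
= 262 * 396^2 / 6
= 262 * 156816 / 6
= 6847632.0 mm^3

6847632.0 mm^3


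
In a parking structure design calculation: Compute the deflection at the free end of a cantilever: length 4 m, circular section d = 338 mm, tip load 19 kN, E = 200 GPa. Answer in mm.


I = pi * d^4 / 64 = pi * 338^4 / 64 = 640673410.1 mm^4
L = 4000.0 mm, P = 19000.0 N, E = 200000.0 MPa
delta = P * L^3 / (3 * E * I)
= 19000.0 * 4000.0^3 / (3 * 200000.0 * 640673410.1)
= 3.1633 mm

3.1633 mm


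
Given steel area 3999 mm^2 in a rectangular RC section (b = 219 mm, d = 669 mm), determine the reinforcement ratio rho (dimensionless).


rho = As / (b * d)
= 3999 / (219 * 669)
= 3999 / 146511
= 0.027295 (dimensionless)

0.027295 (dimensionless)


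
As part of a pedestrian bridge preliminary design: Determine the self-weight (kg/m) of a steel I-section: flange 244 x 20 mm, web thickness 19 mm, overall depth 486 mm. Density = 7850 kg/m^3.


A_flanges = 2 * 244 * 20 = 9760 mm^2
A_web = (486 - 2 * 20) * 19 = 8474 mm^2
A_total = 9760 + 8474 = 18234 mm^2 = 0.018234 m^2
Weight = rho * A = 7850 * 0.018234 = 143.1369 kg/m

143.1369 kg/m


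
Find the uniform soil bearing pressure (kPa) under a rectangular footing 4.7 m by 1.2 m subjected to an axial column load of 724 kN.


A = 4.7 * 1.2 = 5.64 m^2
q = P / A = 724 / 5.64
= 128.3688 kPa

128.3688 kPa


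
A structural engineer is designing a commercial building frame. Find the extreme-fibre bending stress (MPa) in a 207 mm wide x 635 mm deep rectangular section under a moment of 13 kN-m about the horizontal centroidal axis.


I = b * h^3 / 12 = 207 * 635^3 / 12 = 4416825843.75 mm^4
y = h / 2 = 635 / 2 = 317.5 mm
M = 13 kN-m = 13000000.0 N-mm
sigma = M * y / I = 13000000.0 * 317.5 / 4416825843.75
= 0.93 MPa

0.93 MPa


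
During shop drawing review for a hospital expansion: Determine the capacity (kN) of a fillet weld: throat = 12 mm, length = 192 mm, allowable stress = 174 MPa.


Strength = throat * length * allowable stress
= 12 * 192 * 174 N
= 400896 N
= 400.9 kN

400.9 kN


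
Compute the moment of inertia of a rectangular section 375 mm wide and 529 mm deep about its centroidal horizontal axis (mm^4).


I = b * h^3 / 12
= 375 * 529^3 / 12
= 375 * 148035889 / 12
= 4626121531.25 mm^4

4626121531.25 mm^4


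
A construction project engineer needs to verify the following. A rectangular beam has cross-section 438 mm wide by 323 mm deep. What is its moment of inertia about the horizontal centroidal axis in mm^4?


I = b * h^3 / 12
= 438 * 323^3 / 12
= 438 * 33698267 / 12
= 1229986745.5 mm^4

1229986745.5 mm^4


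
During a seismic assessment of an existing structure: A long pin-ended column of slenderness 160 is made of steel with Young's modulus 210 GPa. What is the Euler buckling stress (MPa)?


sigma_cr = pi^2 * E / lambda^2
= 9.8696 * 210000.0 / 160^2
= 9.8696 * 210000.0 / 25600
= 80.9616 MPa

80.9616 MPa


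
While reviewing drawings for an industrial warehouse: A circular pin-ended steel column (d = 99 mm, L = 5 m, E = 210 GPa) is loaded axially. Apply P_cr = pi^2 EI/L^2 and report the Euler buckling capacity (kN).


I = pi * d^4 / 64 = 4715314.64 mm^4
L = 5000.0 mm
P_cr = pi^2 * E * I / L^2
= 9.8696 * 210000.0 * 4715314.64 / 5000.0^2
= 390921.64 N = 390.9216 kN

390.9216 kN


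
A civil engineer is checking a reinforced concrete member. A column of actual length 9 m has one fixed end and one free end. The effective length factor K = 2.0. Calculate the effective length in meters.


L_eff = K * L
= 2.0 * 9
= 18.0 m

18.0 m


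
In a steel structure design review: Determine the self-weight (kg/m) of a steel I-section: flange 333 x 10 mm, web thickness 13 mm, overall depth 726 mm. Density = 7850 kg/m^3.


A_flanges = 2 * 333 * 10 = 6660 mm^2
A_web = (726 - 2 * 10) * 13 = 9178 mm^2
A_total = 6660 + 9178 = 15838 mm^2 = 0.015838 m^2
Weight = rho * A = 7850 * 0.015838 = 124.3283 kg/m

124.3283 kg/m


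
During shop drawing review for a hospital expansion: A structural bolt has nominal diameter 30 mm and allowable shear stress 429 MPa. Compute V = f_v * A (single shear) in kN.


A = pi * d^2 / 4 = pi * 30^2 / 4 = 706.8583 mm^2
V = f_v * A / 1000 = 429 * 706.8583 / 1000
= 303.2422 kN

303.2422 kN


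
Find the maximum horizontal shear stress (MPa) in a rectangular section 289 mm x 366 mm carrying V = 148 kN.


A = b * h = 289 * 366 = 105774 mm^2
V = 148 kN = 148000.0 N
tau_max = 1.5 * V / A = 1.5 * 148000.0 / 105774
= 2.0988 MPa

2.0988 MPa


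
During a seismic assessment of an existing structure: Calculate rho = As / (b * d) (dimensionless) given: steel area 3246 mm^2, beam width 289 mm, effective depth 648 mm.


rho = As / (b * d)
= 3246 / (289 * 648)
= 3246 / 187272
= 0.017333 (dimensionless)

0.017333 (dimensionless)


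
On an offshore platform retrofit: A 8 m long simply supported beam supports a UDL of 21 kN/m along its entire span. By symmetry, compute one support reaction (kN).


Total load = w * L = 21 * 8 = 168 kN
By symmetry, each reaction R = total / 2 = 168 / 2 = 84.0 kN

84.0 kN


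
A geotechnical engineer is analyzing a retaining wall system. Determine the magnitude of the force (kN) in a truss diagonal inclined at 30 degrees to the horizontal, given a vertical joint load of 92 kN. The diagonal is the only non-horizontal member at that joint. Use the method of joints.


At the joint, only the diagonal has a vertical component, so vertical equilibrium gives:
F * sin(30) = 92
F = 92 / sin(30)
= 92 / 0.5
= 184.0 kN

184.0 kN


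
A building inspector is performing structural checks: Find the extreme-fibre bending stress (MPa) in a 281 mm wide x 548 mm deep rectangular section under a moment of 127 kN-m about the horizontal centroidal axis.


I = b * h^3 / 12 = 281 * 548^3 / 12 = 3853601029.33 mm^4
y = h / 2 = 548 / 2 = 274.0 mm
M = 127 kN-m = 127000000.0 N-mm
sigma = M * y / I = 127000000.0 * 274.0 / 3853601029.33
= 9.03 MPa

9.03 MPa


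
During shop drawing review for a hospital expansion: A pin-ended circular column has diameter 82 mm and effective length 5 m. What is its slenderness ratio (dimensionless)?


Radius of gyration r = d / 4 = 82 / 4 = 20.5 mm
L_eff = 5000.0 mm
Slenderness ratio = L / r = 5000.0 / 20.5 = 243.9 (dimensionless)

243.9 (dimensionless)


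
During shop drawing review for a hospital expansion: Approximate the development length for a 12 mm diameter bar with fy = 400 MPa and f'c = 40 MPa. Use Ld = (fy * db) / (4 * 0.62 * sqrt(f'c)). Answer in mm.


Ld = (fy * db) / (4 * 0.62 * sqrt(f'c))
= (400 * 12) / (4 * 0.62 * sqrt(40))
= 4800 / 15.6849
= 306.03 mm

306.03 mm


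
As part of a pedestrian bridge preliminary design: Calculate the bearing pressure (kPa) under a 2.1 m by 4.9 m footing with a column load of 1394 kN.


A = 2.1 * 4.9 = 10.29 m^2
q = P / A = 1394 / 10.29
= 135.4713 kPa

135.4713 kPa


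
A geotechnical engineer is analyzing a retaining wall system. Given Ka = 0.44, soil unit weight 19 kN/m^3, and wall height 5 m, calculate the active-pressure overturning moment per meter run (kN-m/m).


Pa = 0.5 * Ka * gamma * H^2
= 0.5 * 0.44 * 19 * 5^2
= 104.5 kN/m
Arm = H / 3 = 5 / 3 = 1.6667 m
Mo = Pa * arm = Pa * H / 3 = 104.5 * 5 / 3 = 174.1667 kN-m/m

174.1667 kN-m/m


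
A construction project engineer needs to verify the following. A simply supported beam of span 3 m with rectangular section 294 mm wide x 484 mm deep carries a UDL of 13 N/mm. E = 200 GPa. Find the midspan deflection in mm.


I = 294 * 484^3 / 12 = 2777807648.0 mm^4
L = 3000.0 mm, w = 13 N/mm, E = 200000.0 MPa
delta = 5 * w * L^4 / (384 * E * I)
= 5 * 13 * 3000.0^4 / (384 * 200000.0 * 2777807648.0)
= 0.0247 mm

0.0247 mm


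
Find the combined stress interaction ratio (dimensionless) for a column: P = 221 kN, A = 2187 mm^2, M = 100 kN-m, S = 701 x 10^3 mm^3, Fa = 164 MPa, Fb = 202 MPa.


f_a = P / A = 221000.0 / 2187 = 101.0517 MPa
f_b = M / S = 100000000.0 / 701000.0 = 142.6534 MPa
Ratio = f_a / Fa + f_b / Fb
= 101.0517 / 164 + 142.6534 / 202
= 1.3224 (dimensionless)

1.3224 (dimensionless)


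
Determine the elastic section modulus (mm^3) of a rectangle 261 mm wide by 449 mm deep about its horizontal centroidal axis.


S = b * h^2 / 6
= 261 * 449^2 / 6
= 261 * 201601 / 6
= 8769643.5 mm^3

8769643.5 mm^3


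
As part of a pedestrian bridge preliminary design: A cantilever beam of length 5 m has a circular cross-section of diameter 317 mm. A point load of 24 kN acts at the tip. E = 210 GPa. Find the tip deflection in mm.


I = pi * d^4 / 64 = pi * 317^4 / 64 = 495686336.22 mm^4
L = 5000.0 mm, P = 24000.0 N, E = 210000.0 MPa
delta = P * L^3 / (3 * E * I)
= 24000.0 * 5000.0^3 / (3 * 210000.0 * 495686336.22)
= 9.6067 mm

9.6067 mm


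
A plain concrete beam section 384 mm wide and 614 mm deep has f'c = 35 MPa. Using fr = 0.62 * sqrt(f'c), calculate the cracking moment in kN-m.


fr = 0.62 * sqrt(35) = 0.62 * 5.9161 = 3.668 MPa
I = 384 * 614^3 / 12 = 7407217408.0 mm^4
y_t = 307.0 mm
M_cr = fr * I / y_t = 3.668 * 7407217408.0 / 307.0 N-mm
= 88.4998 kN-m

88.4998 kN-m


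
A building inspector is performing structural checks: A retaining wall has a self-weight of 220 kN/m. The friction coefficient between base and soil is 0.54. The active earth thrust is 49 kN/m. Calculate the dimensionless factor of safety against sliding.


Resisting force = mu * W = 0.54 * 220 = 118.8 kN/m
FOS = Resisting / Driving = 118.8 / 49
= 2.4245 (dimensionless)

2.4245 (dimensionless)


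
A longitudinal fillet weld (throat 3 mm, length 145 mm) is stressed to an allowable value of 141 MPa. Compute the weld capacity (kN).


Strength = throat * length * allowable stress
= 3 * 145 * 141 N
= 61335 N
= 61.34 kN

61.34 kN


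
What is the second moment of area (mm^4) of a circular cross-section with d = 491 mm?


r = d / 2 = 491 / 2 = 245.5 mm
I = pi * r^4 / 4 = pi * 245.5^4 / 4
= 2852961212.27 mm^4

2852961212.27 mm^4


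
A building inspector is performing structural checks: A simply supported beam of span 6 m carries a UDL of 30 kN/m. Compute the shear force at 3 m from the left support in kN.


R_A = w * L / 2 = 30 * 6 / 2 = 90.0 kN
V(x) = R_A - w * x = 90.0 - 30 * 3
= 0.0 kN

0.0 kN


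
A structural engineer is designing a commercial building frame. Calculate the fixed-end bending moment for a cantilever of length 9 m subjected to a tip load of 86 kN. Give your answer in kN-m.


For a cantilever with a point load at the free end:
M_max = P * L = 86 * 9 = 774 kN-m

774 kN-m


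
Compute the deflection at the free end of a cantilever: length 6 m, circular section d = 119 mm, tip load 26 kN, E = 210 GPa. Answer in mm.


I = pi * d^4 / 64 = pi * 119^4 / 64 = 9843685.83 mm^4
L = 6000.0 mm, P = 26000.0 N, E = 210000.0 MPa
delta = P * L^3 / (3 * E * I)
= 26000.0 * 6000.0^3 / (3 * 210000.0 * 9843685.83)
= 905.5841 mm

905.5841 mm


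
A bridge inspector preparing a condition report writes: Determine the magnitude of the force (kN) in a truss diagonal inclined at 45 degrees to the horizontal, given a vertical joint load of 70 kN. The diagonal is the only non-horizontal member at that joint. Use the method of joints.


At the joint, only the diagonal has a vertical component, so vertical equilibrium gives:
F * sin(45) = 70
F = 70 / sin(45)
= 70 / 0.707107
= 98.99 kN

98.99 kN


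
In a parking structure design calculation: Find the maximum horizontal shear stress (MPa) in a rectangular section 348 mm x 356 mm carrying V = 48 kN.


A = b * h = 348 * 356 = 123888 mm^2
V = 48 kN = 48000.0 N
tau_max = 1.5 * V / A = 1.5 * 48000.0 / 123888
= 0.5812 MPa

0.5812 MPa


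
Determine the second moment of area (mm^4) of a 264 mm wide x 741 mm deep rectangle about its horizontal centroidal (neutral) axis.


I = b * h^3 / 12
= 264 * 741^3 / 12
= 264 * 406869021 / 12
= 8951118462.0 mm^4

8951118462.0 mm^4


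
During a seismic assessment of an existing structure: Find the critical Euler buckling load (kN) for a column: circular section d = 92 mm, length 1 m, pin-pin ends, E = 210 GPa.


I = pi * d^4 / 64 = 3516585.72 mm^4
L = 1000.0 mm
P_cr = pi^2 * E * I / L^2
= 9.8696 * 210000.0 * 3516585.72 / 1000.0^2
= 7288535.08 N = 7288.5351 kN

7288.5351 kN


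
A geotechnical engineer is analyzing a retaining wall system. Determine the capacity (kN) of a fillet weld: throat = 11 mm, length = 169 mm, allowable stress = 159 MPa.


Strength = throat * length * allowable stress
= 11 * 169 * 159 N
= 295581 N
= 295.58 kN

295.58 kN


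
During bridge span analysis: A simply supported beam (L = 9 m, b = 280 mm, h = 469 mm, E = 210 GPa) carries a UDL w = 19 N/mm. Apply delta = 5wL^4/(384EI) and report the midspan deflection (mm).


I = 280 * 469^3 / 12 = 2407106543.33 mm^4
L = 9000.0 mm, w = 19 N/mm, E = 210000.0 MPa
delta = 5 * w * L^4 / (384 * E * I)
= 5 * 19 * 9000.0^4 / (384 * 210000.0 * 2407106543.33)
= 3.2111 mm

3.2111 mm


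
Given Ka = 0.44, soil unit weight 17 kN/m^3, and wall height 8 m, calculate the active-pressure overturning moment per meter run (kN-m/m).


Pa = 0.5 * Ka * gamma * H^2
= 0.5 * 0.44 * 17 * 8^2
= 239.36 kN/m
Arm = H / 3 = 8 / 3 = 2.6667 m
Mo = Pa * arm = Pa * H / 3 = 239.36 * 8 / 3 = 638.2933 kN-m/m

638.2933 kN-m/m


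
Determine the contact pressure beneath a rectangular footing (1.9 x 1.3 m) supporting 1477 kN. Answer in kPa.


A = 1.9 * 1.3 = 2.47 m^2
q = P / A = 1477 / 2.47
= 597.9757 kPa

597.9757 kPa


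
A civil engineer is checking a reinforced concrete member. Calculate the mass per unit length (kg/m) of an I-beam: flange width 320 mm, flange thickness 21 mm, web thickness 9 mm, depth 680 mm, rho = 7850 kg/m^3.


A_flanges = 2 * 320 * 21 = 13440 mm^2
A_web = (680 - 2 * 21) * 9 = 5742 mm^2
A_total = 13440 + 5742 = 19182 mm^2 = 0.019182 m^2
Weight = rho * A = 7850 * 0.019182 = 150.5787 kg/m

150.5787 kg/m


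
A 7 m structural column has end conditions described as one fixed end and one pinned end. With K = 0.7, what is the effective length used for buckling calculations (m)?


L_eff = K * L
= 0.7 * 7
= 4.9 m

4.9 m


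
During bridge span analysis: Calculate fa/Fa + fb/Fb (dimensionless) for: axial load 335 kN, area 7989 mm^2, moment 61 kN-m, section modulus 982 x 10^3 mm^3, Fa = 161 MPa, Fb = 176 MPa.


f_a = P / A = 335000.0 / 7989 = 41.9327 MPa
f_b = M / S = 61000000.0 / 982000.0 = 62.1181 MPa
Ratio = f_a / Fa + f_b / Fb
= 41.9327 / 161 + 62.1181 / 176
= 0.6134 (dimensionless)

0.6134 (dimensionless)


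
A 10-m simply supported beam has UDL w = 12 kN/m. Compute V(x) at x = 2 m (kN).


R_A = w * L / 2 = 12 * 10 / 2 = 60.0 kN
V(x) = R_A - w * x = 60.0 - 12 * 2
= 36.0 kN

36.0 kN


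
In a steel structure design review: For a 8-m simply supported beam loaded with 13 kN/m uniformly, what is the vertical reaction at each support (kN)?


Total load = w * L = 13 * 8 = 104 kN
By symmetry, each reaction R = total / 2 = 104 / 2 = 52.0 kN

52.0 kN


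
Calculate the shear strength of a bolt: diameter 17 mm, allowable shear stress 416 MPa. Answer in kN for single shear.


A = pi * d^2 / 4 = pi * 17^2 / 4 = 226.9801 mm^2
V = f_v * A / 1000 = 416 * 226.9801 / 1000
= 94.4237 kN

94.4237 kN


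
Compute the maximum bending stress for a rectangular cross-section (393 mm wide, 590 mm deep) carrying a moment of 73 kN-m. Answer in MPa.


I = b * h^3 / 12 = 393 * 590^3 / 12 = 6726162250.0 mm^4
y = h / 2 = 590 / 2 = 295.0 mm
M = 73 kN-m = 73000000.0 N-mm
sigma = M * y / I = 73000000.0 * 295.0 / 6726162250.0
= 3.2 MPa

3.2 MPa


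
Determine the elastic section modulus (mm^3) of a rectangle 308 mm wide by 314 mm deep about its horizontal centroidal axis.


S = b * h^2 / 6
= 308 * 314^2 / 6
= 308 * 98596 / 6
= 5061261.33 mm^3

5061261.33 mm^3


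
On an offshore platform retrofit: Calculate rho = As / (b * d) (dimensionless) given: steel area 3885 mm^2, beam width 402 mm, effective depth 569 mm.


rho = As / (b * d)
= 3885 / (402 * 569)
= 3885 / 228738
= 0.016984 (dimensionless)

0.016984 (dimensionless)


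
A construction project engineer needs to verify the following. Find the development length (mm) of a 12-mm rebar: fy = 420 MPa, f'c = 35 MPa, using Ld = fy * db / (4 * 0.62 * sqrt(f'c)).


Ld = (fy * db) / (4 * 0.62 * sqrt(f'c))
= (420 * 12) / (4 * 0.62 * sqrt(35))
= 5040 / 14.6719
= 343.51 mm

343.51 mm


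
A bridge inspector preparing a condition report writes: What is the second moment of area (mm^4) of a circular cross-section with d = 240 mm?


r = d / 2 = 240 / 2 = 120.0 mm
I = pi * r^4 / 4 = pi * 120.0^4 / 4
= 162860163.16 mm^4

162860163.16 mm^4


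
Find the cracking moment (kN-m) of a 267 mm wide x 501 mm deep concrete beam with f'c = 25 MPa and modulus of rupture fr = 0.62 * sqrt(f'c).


fr = 0.62 * sqrt(25) = 0.62 * 5.0 = 3.1 MPa
I = 267 * 501^3 / 12 = 2797970897.25 mm^4
y_t = 250.5 mm
M_cr = fr * I / y_t = 3.1 * 2797970897.25 / 250.5 N-mm
= 34.6256 kN-m

34.6256 kN-m


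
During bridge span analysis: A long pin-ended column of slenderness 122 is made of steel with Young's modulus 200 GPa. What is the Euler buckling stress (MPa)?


sigma_cr = pi^2 * E / lambda^2
= 9.8696 * 200000.0 / 122^2
= 9.8696 * 200000.0 / 14884
= 132.6203 MPa

132.6203 MPa


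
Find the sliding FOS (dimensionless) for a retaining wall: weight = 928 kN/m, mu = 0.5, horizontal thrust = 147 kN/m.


Resisting force = mu * W = 0.5 * 928 = 464.0 kN/m
FOS = Resisting / Driving = 464.0 / 147
= 3.1565 (dimensionless)

3.1565 (dimensionless)


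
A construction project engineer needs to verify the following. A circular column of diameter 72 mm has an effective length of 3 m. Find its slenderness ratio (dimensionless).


Radius of gyration r = d / 4 = 72 / 4 = 18.0 mm
L_eff = 3000.0 mm
Slenderness ratio = L / r = 3000.0 / 18.0 = 166.67 (dimensionless)

166.67 (dimensionless)


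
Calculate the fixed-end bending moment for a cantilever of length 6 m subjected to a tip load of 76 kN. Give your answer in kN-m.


For a cantilever with a point load at the free end:
M_max = P * L = 76 * 6 = 456 kN-m

456 kN-m


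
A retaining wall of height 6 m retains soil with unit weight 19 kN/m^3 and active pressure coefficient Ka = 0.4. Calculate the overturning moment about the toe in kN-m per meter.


Pa = 0.5 * Ka * gamma * H^2
= 0.5 * 0.4 * 19 * 6^2
= 136.8 kN/m
Arm = H / 3 = 6 / 3 = 2.0 m
Mo = Pa * arm = Pa * H / 3 = 136.8 * 6 / 3 = 273.6 kN-m/m

273.6 kN-m/m


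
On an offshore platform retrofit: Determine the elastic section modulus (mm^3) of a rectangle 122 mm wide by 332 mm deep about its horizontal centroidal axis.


S = b * h^2 / 6
= 122 * 332^2 / 6
= 122 * 110224 / 6
= 2241221.33 mm^3

2241221.33 mm^3


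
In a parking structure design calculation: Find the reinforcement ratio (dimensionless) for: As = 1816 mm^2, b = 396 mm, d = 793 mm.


rho = As / (b * d)
= 1816 / (396 * 793)
= 1816 / 314028
= 0.005783 (dimensionless)

0.005783 (dimensionless)


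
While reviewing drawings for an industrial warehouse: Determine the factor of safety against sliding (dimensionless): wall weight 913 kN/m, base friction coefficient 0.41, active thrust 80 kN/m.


Resisting force = mu * W = 0.41 * 913 = 374.33 kN/m
FOS = Resisting / Driving = 374.33 / 80
= 4.6791 (dimensionless)

4.6791 (dimensionless)


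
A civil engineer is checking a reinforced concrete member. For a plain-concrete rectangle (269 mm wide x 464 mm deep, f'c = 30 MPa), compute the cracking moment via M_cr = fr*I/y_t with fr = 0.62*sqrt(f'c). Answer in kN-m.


fr = 0.62 * sqrt(30) = 0.62 * 5.4772 = 3.3959 MPa
I = 269 * 464^3 / 12 = 2239365461.33 mm^4
y_t = 232.0 mm
M_cr = fr * I / y_t = 3.3959 * 2239365461.33 / 232.0 N-mm
= 32.7785 kN-m

32.7785 kN-m


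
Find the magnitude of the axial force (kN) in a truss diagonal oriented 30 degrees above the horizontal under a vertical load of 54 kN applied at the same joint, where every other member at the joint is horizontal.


At the joint, only the diagonal has a vertical component, so vertical equilibrium gives:
F * sin(30) = 54
F = 54 / sin(30)
= 54 / 0.5
= 108.0 kN

108.0 kN


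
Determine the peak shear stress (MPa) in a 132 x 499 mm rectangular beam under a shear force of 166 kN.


A = b * h = 132 * 499 = 65868 mm^2
V = 166 kN = 166000.0 N
tau_max = 1.5 * V / A = 1.5 * 166000.0 / 65868
= 3.7803 MPa

3.7803 MPa


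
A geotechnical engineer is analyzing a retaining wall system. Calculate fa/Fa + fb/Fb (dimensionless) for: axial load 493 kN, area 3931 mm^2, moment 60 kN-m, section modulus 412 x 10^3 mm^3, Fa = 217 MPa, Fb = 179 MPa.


f_a = P / A = 493000.0 / 3931 = 125.4134 MPa
f_b = M / S = 60000000.0 / 412000.0 = 145.6311 MPa
Ratio = f_a / Fa + f_b / Fb
= 125.4134 / 217 + 145.6311 / 179
= 1.3915 (dimensionless)

1.3915 (dimensionless)


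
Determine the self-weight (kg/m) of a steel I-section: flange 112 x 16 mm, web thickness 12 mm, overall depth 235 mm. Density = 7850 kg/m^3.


A_flanges = 2 * 112 * 16 = 3584 mm^2
A_web = (235 - 2 * 16) * 12 = 2436 mm^2
A_total = 3584 + 2436 = 6020 mm^2 = 0.006020 m^2
Weight = rho * A = 7850 * 0.006020 = 47.257 kg/m

47.257 kg/m


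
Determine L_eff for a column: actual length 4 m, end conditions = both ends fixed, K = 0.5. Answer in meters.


L_eff = K * L
= 0.5 * 4
= 2.0 m

2.0 m


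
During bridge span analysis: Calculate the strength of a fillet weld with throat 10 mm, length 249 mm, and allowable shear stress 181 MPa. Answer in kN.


Strength = throat * length * allowable stress
= 10 * 249 * 181 N
= 450690 N
= 450.69 kN

450.69 kN


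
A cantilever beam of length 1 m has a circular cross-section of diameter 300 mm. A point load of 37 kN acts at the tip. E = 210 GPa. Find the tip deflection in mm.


I = pi * d^4 / 64 = pi * 300^4 / 64 = 397607820.22 mm^4
L = 1000.0 mm, P = 37000.0 N, E = 210000.0 MPa
delta = P * L^3 / (3 * E * I)
= 37000.0 * 1000.0^3 / (3 * 210000.0 * 397607820.22)
= 0.1477 mm

0.1477 mm


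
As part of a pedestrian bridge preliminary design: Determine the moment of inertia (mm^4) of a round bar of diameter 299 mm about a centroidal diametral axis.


r = d / 2 = 299 / 2 = 149.5 mm
I = pi * r^4 / 4 = pi * 149.5^4 / 4
= 392332830.95 mm^4

392332830.95 mm^4


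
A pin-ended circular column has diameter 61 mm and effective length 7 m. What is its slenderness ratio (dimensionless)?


Radius of gyration r = d / 4 = 61 / 4 = 15.25 mm
L_eff = 7000.0 mm
Slenderness ratio = L / r = 7000.0 / 15.25 = 459.02 (dimensionless)

459.02 (dimensionless)


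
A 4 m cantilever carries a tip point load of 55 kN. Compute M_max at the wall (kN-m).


For a cantilever with a point load at the free end:
M_max = P * L = 55 * 4 = 220 kN-m

220 kN-m


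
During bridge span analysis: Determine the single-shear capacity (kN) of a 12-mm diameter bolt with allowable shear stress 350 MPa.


A = pi * d^2 / 4 = pi * 12^2 / 4 = 113.0973 mm^2
V = f_v * A / 1000 = 350 * 113.0973 / 1000
= 39.5841 kN

39.5841 kN
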